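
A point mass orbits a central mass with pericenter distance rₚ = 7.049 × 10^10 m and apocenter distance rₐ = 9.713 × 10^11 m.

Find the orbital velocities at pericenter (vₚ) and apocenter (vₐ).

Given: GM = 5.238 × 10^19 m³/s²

Use the vis-viva equation v² = GM(2/r − 1/a) with a = (rₚ + rₐ)/2 = (7.049e+10 + 9.713e+11)/2 = 5.20895e+11 m.
vₚ = √(GM · (2/rₚ − 1/a)) = √(5.238e+19 · (2/7.049e+10 − 1/5.20895e+11)) m/s ≈ 3.722e+04 m/s = 37.22 km/s.
vₐ = √(GM · (2/rₐ − 1/a)) = √(5.238e+19 · (2/9.713e+11 − 1/5.20895e+11)) m/s ≈ 2701 m/s = 2.701 km/s.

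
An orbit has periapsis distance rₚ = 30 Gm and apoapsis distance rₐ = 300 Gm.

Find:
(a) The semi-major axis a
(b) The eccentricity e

Convert to SI: rₚ = 30 Gm = 3e+10 m; rₐ = 300 Gm = 3e+11 m.
(a) a = (rₚ + rₐ) / 2 = (3e+10 + 3e+11) / 2 ≈ 1.65e+11 m = 165 Gm.
(b) e = (rₐ − rₚ) / (rₐ + rₚ) = (3e+11 − 3e+10) / (3e+11 + 3e+10) ≈ 0.8182.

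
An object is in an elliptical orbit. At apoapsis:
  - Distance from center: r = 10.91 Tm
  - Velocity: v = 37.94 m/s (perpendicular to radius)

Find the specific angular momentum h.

Convert to SI: r = 10.91 Tm = 1.091e+13 m.
With v perpendicular to r, h = r · v.
h = 1.091e+13 · 37.94 m²/s ≈ 4.139e+14 m²/s.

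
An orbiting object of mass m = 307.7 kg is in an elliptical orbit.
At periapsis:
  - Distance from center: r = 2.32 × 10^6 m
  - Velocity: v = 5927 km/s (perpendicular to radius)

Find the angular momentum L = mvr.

Convert to SI: v = 5927 km/s = 5.927e+06 m/s.
Since v is perpendicular to r, L = m · v · r.
L = 307.7 · 5.927e+06 · 2.32e+06 kg·m²/s ≈ 4.231e+15 kg·m²/s.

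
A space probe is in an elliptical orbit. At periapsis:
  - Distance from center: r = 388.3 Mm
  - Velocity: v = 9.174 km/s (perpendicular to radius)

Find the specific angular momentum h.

Convert to SI: r = 388.3 Mm = 3.883e+08 m; v = 9.174 km/s = 9174 m/s.
With v perpendicular to r, h = r · v.
h = 3.883e+08 · 9174 m²/s ≈ 3.562e+12 m²/s.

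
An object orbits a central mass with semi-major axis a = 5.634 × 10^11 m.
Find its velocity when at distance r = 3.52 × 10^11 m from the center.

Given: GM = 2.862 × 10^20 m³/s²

Vis-viva: v = √(GM · (2/r − 1/a)).
2/r − 1/a = 2/3.52e+11 − 1/5.634e+11 = 3.90688e-12 m⁻¹.
v = √(2.862e+20 · 3.90688e-12) m/s ≈ 3.344e+04 m/s = 33.44 km/s.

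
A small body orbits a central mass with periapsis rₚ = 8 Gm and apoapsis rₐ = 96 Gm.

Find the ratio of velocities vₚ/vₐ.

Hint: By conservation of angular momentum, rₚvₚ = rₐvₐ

Convert to SI: rₚ = 8 Gm = 8e+09 m; rₐ = 96 Gm = 9.6e+10 m.
Conservation of angular momentum gives rₚvₚ = rₐvₐ, so vₚ/vₐ = rₐ/rₚ.
vₚ/vₐ = 9.6e+10 / 8e+09 ≈ 12.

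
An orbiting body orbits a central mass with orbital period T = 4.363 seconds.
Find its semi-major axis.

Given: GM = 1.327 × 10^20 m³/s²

Invert Kepler's third law: a = (GM · T² / (4π²))^(1/3).
Substituting T = 4.363 s and GM = 1.327e+20 m³/s²:
a = (1.327e+20 · (4.363)² / (4π²))^(1/3) m
a ≈ 4e+06 m = 4 Mm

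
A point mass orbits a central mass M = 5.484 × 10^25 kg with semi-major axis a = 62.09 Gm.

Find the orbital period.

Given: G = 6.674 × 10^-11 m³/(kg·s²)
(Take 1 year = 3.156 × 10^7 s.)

Convert to SI: a = 62.09 Gm = 6.209e+10 m.
GM = G · M = 6.674e-11 · 5.484e+25 = 3.66002e+15 m³/s².
Kepler's third law: T = 2π √(a³ / GM).
Substituting a = 6.209e+10 m and GM = 3.66002e+15 m³/s²:
T = 2π √((6.209e+10)³ / 3.66002e+15) s
T ≈ 1.607e+09 s = 50.91 years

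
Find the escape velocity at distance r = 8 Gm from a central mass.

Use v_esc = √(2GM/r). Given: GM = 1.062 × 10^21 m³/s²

Convert to SI: r = 8 Gm = 8e+09 m.
Escape velocity comes from setting total energy to zero: ½v² − GM/r = 0 ⇒ v_esc = √(2GM / r).
v_esc = √(2 · 1.062e+21 / 8e+09) m/s ≈ 5.153e+05 m/s = 515.3 km/s.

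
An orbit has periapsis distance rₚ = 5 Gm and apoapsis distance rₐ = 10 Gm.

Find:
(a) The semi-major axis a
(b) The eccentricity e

Convert to SI: rₚ = 5 Gm = 5e+09 m; rₐ = 10 Gm = 1e+10 m.
(a) a = (rₚ + rₐ) / 2 = (5e+09 + 1e+10) / 2 ≈ 7.5e+09 m = 7.5 Gm.
(b) e = (rₐ − rₚ) / (rₐ + rₚ) = (1e+10 − 5e+09) / (1e+10 + 5e+09) ≈ 0.3333.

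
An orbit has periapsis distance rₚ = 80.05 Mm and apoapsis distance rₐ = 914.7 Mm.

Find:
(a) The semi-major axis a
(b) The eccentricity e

Convert to SI: rₚ = 80.05 Mm = 8.005e+07 m; rₐ = 914.7 Mm = 9.147e+08 m.
(a) a = (rₚ + rₐ) / 2 = (8.005e+07 + 9.147e+08) / 2 ≈ 4.974e+08 m = 497.4 Mm.
(b) e = (rₐ − rₚ) / (rₐ + rₚ) = (9.147e+08 − 8.005e+07) / (9.147e+08 + 8.005e+07) ≈ 0.8391.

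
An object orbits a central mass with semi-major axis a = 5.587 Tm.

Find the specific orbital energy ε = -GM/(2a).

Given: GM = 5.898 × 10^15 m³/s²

Convert to SI: a = 5.587 Tm = 5.587e+12 m.
ε = −GM / (2a).
ε = −5.898e+15 / (2 · 5.587e+12) J/kg ≈ -527.8 J/kg = -527.8 J/kg.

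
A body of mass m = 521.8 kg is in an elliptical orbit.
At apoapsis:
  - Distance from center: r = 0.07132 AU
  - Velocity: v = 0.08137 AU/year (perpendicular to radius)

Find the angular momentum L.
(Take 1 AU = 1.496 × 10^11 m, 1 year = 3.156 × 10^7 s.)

Convert to SI: r = 0.07132 AU = 1.06695e+10 m; v = 0.08137 AU/year = 385.708 m/s.
Since v is perpendicular to r, L = m · v · r.
L = 521.8 · 385.708 · 1.06695e+10 kg·m²/s ≈ 2.147e+15 kg·m²/s.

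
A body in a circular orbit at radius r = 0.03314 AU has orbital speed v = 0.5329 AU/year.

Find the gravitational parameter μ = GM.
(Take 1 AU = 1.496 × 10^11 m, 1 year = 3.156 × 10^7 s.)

Convert to SI: r = 0.03314 AU = 4.95774e+09 m; v = 0.5329 AU/year = 2526.04 m/s.
For a circular orbit v² = GM/r, so GM = v² · r.
GM = (2526.04)² · 4.95774e+09 m³/s² ≈ 3.163e+16 m³/s² = 3.163 × 10^16 m³/s².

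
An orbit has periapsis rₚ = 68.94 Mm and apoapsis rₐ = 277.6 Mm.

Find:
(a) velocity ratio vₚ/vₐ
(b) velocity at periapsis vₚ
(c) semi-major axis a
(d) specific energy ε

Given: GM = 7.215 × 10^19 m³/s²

Convert to SI: rₚ = 68.94 Mm = 6.894e+07 m; rₐ = 277.6 Mm = 2.776e+08 m.
(a) Conservation of angular momentum (rₚvₚ = rₐvₐ) gives vₚ/vₐ = rₐ/rₚ = 2.776e+08/6.894e+07 ≈ 4.027
(b) With a = (rₚ + rₐ)/2 = 1.7327e+08 m, vₚ = √(GM (2/rₚ − 1/a)) = √(7.215e+19 · (2/6.894e+07 − 1/1.7327e+08)) m/s ≈ 1.295e+06 m/s
(c) a = (rₚ + rₐ)/2 = (6.894e+07 + 2.776e+08)/2 ≈ 1.733e+08 m
(d) With a = (rₚ + rₐ)/2 = 1.7327e+08 m, ε = −GM/(2a) = −7.215e+19/(2 · 1.7327e+08) J/kg ≈ -2.082e+11 J/kg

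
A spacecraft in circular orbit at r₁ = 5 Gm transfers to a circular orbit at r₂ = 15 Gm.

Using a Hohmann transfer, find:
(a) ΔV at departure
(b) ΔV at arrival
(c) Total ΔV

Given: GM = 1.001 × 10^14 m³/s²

Convert to SI: r₁ = 5 Gm = 5e+09 m; r₂ = 15 Gm = 1.5e+10 m.
Transfer semi-major axis: a_t = (r₁ + r₂)/2 = (5e+09 + 1.5e+10)/2 = 1e+10 m.
Circular speeds: v₁ = √(GM/r₁) = 141.492 m/s, v₂ = √(GM/r₂) = 81.6905 m/s.
Transfer speeds (vis-viva v² = GM(2/r − 1/a_t)): v₁ᵗ = 173.292 m/s, v₂ᵗ = 57.7639 m/s.
(a) ΔV₁ = |v₁ᵗ − v₁| ≈ 31.8 m/s = 31.8 m/s.
(b) ΔV₂ = |v₂ − v₂ᵗ| ≈ 23.93 m/s = 23.93 m/s.
(c) ΔV_total = ΔV₁ + ΔV₂ ≈ 55.73 m/s = 55.73 m/s.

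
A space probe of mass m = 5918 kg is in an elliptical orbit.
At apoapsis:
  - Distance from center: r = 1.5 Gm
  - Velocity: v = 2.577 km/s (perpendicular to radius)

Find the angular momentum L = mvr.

Convert to SI: r = 1.5 Gm = 1.5e+09 m; v = 2.577 km/s = 2577 m/s.
Since v is perpendicular to r, L = m · v · r.
L = 5918 · 2577 · 1.5e+09 kg·m²/s ≈ 2.288e+16 kg·m²/s.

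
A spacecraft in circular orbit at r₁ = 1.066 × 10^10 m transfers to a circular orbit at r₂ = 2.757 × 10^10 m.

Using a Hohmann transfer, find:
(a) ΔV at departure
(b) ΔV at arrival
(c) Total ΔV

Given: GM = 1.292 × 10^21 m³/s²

Transfer semi-major axis: a_t = (r₁ + r₂)/2 = (1.066e+10 + 2.757e+10)/2 = 1.9115e+10 m.
Circular speeds: v₁ = √(GM/r₁) = 348139 m/s, v₂ = √(GM/r₂) = 216478 m/s.
Transfer speeds (vis-viva v² = GM(2/r − 1/a_t)): v₁ᵗ = 418104 m/s, v₂ᵗ = 161661 m/s.
(a) ΔV₁ = |v₁ᵗ − v₁| ≈ 6.996e+04 m/s = 69.96 km/s.
(b) ΔV₂ = |v₂ − v₂ᵗ| ≈ 5.482e+04 m/s = 54.82 km/s.
(c) ΔV_total = ΔV₁ + ΔV₂ ≈ 1.248e+05 m/s = 124.8 km/s.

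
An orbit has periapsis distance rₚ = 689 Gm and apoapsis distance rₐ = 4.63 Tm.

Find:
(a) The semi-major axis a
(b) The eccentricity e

Convert to SI: rₚ = 689 Gm = 6.89e+11 m; rₐ = 4.63 Tm = 4.63e+12 m.
(a) a = (rₚ + rₐ) / 2 = (6.89e+11 + 4.63e+12) / 2 ≈ 2.66e+12 m = 2.659 Tm.
(b) e = (rₐ − rₚ) / (rₐ + rₚ) = (4.63e+12 − 6.89e+11) / (4.63e+12 + 6.89e+11) ≈ 0.7409.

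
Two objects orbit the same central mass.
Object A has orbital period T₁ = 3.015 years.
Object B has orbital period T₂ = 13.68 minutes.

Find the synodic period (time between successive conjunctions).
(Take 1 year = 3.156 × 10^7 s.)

Convert to SI: T₁ = 3.015 years = 9.51534e+07 s; T₂ = 13.68 minutes = 820.8 s.
T_syn = |T₁ · T₂ / (T₁ − T₂)|.
T_syn = |9.51534e+07 · 820.8 / (9.51534e+07 − 820.8)| s ≈ 820.8 s = 13.68 minutes.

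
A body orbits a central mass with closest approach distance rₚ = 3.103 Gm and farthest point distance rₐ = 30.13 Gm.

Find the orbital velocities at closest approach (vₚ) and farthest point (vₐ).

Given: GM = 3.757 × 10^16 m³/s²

Convert to SI: rₚ = 3.103 Gm = 3.103e+09 m; rₐ = 30.13 Gm = 3.013e+10 m.
Use the vis-viva equation v² = GM(2/r − 1/a) with a = (rₚ + rₐ)/2 = (3.103e+09 + 3.013e+10)/2 = 1.66165e+10 m.
vₚ = √(GM · (2/rₚ − 1/a)) = √(3.757e+16 · (2/3.103e+09 − 1/1.66165e+10)) m/s ≈ 4686 m/s = 4.686 km/s.
vₐ = √(GM · (2/rₐ − 1/a)) = √(3.757e+16 · (2/3.013e+10 − 1/1.66165e+10)) m/s ≈ 482.5 m/s = 482.5 m/s.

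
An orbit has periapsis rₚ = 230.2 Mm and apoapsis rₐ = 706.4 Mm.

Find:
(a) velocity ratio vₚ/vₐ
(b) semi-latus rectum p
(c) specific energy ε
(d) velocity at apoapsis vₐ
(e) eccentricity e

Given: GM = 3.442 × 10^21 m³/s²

Convert to SI: rₚ = 230.2 Mm = 2.302e+08 m; rₐ = 706.4 Mm = 7.064e+08 m.
(a) Conservation of angular momentum (rₚvₚ = rₐvₐ) gives vₚ/vₐ = rₐ/rₚ = 7.064e+08/2.302e+08 ≈ 3.069
(b) From a = (rₚ + rₐ)/2 = 4.683e+08 m and e = (rₐ − rₚ)/(rₐ + rₚ) = 0.508435, p = a(1 − e²) = 4.683e+08 · (1 − (0.508435)²) ≈ 3.472e+08 m
(c) With a = (rₚ + rₐ)/2 = 4.683e+08 m, ε = −GM/(2a) = −3.442e+21/(2 · 4.683e+08) J/kg ≈ -3.675e+12 J/kg
(d) With a = (rₚ + rₐ)/2 = 4.683e+08 m, vₐ = √(GM (2/rₐ − 1/a)) = √(3.442e+21 · (2/7.064e+08 − 1/4.683e+08)) m/s ≈ 1.548e+06 m/s
(e) e = (rₐ − rₚ)/(rₐ + rₚ) = (7.064e+08 − 2.302e+08)/(7.064e+08 + 2.302e+08) ≈ 0.5084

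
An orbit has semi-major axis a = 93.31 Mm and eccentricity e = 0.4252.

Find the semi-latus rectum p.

Convert to SI: a = 93.31 Mm = 9.331e+07 m.
p = a (1 − e²).
p = 9.331e+07 · (1 − (0.4252)²) = 9.331e+07 · 0.819205 ≈ 7.644e+07 m = 76.44 Mm.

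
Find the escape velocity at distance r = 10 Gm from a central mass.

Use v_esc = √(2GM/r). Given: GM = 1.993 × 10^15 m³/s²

Convert to SI: r = 10 Gm = 1e+10 m.
Escape velocity comes from setting total energy to zero: ½v² − GM/r = 0 ⇒ v_esc = √(2GM / r).
v_esc = √(2 · 1.993e+15 / 1e+10) m/s ≈ 631.3 m/s = 631.3 m/s.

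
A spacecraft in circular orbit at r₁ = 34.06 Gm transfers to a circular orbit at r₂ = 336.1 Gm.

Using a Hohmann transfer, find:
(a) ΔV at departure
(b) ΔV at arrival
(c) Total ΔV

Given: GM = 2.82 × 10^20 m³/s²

Convert to SI: r₁ = 34.06 Gm = 3.406e+10 m; r₂ = 336.1 Gm = 3.361e+11 m.
Transfer semi-major axis: a_t = (r₁ + r₂)/2 = (3.406e+10 + 3.361e+11)/2 = 1.8508e+11 m.
Circular speeds: v₁ = √(GM/r₁) = 90991.8 m/s, v₂ = √(GM/r₂) = 28966.1 m/s.
Transfer speeds (vis-viva v² = GM(2/r − 1/a_t)): v₁ᵗ = 122619 m/s, v₂ᵗ = 12426 m/s.
(a) ΔV₁ = |v₁ᵗ − v₁| ≈ 3.163e+04 m/s = 31.63 km/s.
(b) ΔV₂ = |v₂ − v₂ᵗ| ≈ 1.654e+04 m/s = 16.54 km/s.
(c) ΔV_total = ΔV₁ + ΔV₂ ≈ 4.817e+04 m/s = 48.17 km/s.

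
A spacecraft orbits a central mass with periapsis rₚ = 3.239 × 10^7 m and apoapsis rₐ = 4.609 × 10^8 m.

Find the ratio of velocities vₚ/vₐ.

Conservation of angular momentum gives rₚvₚ = rₐvₐ, so vₚ/vₐ = rₐ/rₚ.
vₚ/vₐ = 4.609e+08 / 3.239e+07 ≈ 14.23.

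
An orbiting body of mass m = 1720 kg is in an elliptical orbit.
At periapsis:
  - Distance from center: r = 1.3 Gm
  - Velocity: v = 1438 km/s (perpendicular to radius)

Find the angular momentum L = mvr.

Convert to SI: r = 1.3 Gm = 1.3e+09 m; v = 1438 km/s = 1.438e+06 m/s.
Since v is perpendicular to r, L = m · v · r.
L = 1720 · 1.438e+06 · 1.3e+09 kg·m²/s ≈ 3.215e+18 kg·m²/s.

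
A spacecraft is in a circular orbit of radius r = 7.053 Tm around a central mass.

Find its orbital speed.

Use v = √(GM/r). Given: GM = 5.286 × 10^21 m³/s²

Convert to SI: r = 7.053 Tm = 7.053e+12 m.
For a circular orbit, gravity supplies the centripetal force, so v = √(GM / r).
v = √(5.286e+21 / 7.053e+12) m/s ≈ 2.738e+04 m/s = 27.38 km/s.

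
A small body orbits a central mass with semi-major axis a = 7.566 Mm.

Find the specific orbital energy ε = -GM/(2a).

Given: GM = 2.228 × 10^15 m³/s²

Convert to SI: a = 7.566 Mm = 7.566e+06 m.
ε = −GM / (2a).
ε = −2.228e+15 / (2 · 7.566e+06) J/kg ≈ -1.472e+08 J/kg = -147.2 MJ/kg.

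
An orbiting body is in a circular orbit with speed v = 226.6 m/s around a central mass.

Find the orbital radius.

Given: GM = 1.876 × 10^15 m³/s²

For a circular orbit, v² = GM / r, so r = GM / v².
r = 1.876e+15 / (226.6)² m ≈ 3.654e+10 m = 3.654 × 10^10 m.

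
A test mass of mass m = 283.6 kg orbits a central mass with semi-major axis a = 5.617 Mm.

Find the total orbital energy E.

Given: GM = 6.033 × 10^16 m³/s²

Convert to SI: a = 5.617 Mm = 5.617e+06 m.
E = −GMm / (2a).
E = −6.033e+16 · 283.6 / (2 · 5.617e+06) J ≈ -1.523e+12 J = -1.523 TJ.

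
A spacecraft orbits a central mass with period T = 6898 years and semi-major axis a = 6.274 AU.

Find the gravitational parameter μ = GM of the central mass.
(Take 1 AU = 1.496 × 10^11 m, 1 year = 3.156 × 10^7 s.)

Convert to SI: T = 6898 years = 2.17701e+11 s; a = 6.274 AU = 9.3859e+11 m.
GM = 4π² · a³ / T².
GM = 4π² · (9.3859e+11)³ / (2.17701e+11)² m³/s² ≈ 6.888e+14 m³/s² = 6.888 × 10^14 m³/s².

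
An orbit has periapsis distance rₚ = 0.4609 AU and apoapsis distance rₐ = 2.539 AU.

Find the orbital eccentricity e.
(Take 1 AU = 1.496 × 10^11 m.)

Convert to SI: rₚ = 0.4609 AU = 6.89506e+10 m; rₐ = 2.539 AU = 3.79834e+11 m.
e = (rₐ − rₚ) / (rₐ + rₚ).
e = (3.79834e+11 − 6.89506e+10) / (3.79834e+11 + 6.89506e+10) = 3.10884e+11 / 4.48785e+11 ≈ 0.6927.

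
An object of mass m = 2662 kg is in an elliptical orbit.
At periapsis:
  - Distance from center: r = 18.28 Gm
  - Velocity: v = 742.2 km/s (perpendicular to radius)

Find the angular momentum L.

Convert to SI: r = 18.28 Gm = 1.828e+10 m; v = 742.2 km/s = 742200 m/s.
Since v is perpendicular to r, L = m · v · r.
L = 2662 · 742200 · 1.828e+10 kg·m²/s ≈ 3.612e+19 kg·m²/s.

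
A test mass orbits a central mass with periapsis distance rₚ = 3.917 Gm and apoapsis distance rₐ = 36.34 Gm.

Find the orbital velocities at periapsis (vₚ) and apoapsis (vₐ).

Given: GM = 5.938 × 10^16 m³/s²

Convert to SI: rₚ = 3.917 Gm = 3.917e+09 m; rₐ = 36.34 Gm = 3.634e+10 m.
Use the vis-viva equation v² = GM(2/r − 1/a) with a = (rₚ + rₐ)/2 = (3.917e+09 + 3.634e+10)/2 = 2.01285e+10 m.
vₚ = √(GM · (2/rₚ − 1/a)) = √(5.938e+16 · (2/3.917e+09 − 1/2.01285e+10)) m/s ≈ 5232 m/s = 5.232 km/s.
vₐ = √(GM · (2/rₐ − 1/a)) = √(5.938e+16 · (2/3.634e+10 − 1/2.01285e+10)) m/s ≈ 563.9 m/s = 563.9 m/s.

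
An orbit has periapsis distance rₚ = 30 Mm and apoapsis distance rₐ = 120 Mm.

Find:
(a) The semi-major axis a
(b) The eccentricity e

Convert to SI: rₚ = 30 Mm = 3e+07 m; rₐ = 120 Mm = 1.2e+08 m.
(a) a = (rₚ + rₐ) / 2 = (3e+07 + 1.2e+08) / 2 ≈ 7.5e+07 m = 75 Mm.
(b) e = (rₐ − rₚ) / (rₐ + rₚ) = (1.2e+08 − 3e+07) / (1.2e+08 + 3e+07) ≈ 0.6.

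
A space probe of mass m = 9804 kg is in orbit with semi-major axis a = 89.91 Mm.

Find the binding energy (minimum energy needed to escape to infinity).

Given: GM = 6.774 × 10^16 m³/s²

Convert to SI: a = 89.91 Mm = 8.991e+07 m.
Total orbital energy is E = −GMm/(2a); binding energy is E_bind = −E = GMm/(2a).
E_bind = 6.774e+16 · 9804 / (2 · 8.991e+07) J ≈ 3.693e+12 J = 3.693 TJ.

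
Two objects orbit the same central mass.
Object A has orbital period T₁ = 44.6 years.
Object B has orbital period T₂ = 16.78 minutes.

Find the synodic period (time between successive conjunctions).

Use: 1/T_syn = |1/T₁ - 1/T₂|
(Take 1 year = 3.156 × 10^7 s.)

Convert to SI: T₁ = 44.6 years = 1.40758e+09 s; T₂ = 16.78 minutes = 1006.8 s.
T_syn = |T₁ · T₂ / (T₁ − T₂)|.
T_syn = |1.40758e+09 · 1006.8 / (1.40758e+09 − 1006.8)| s ≈ 1007 s = 16.78 minutes.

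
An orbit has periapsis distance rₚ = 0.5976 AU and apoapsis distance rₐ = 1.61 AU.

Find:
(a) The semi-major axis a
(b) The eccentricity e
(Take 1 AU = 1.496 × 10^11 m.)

Convert to SI: rₚ = 0.5976 AU = 8.9401e+10 m; rₐ = 1.61 AU = 2.40856e+11 m.
(a) a = (rₚ + rₐ) / 2 = (8.9401e+10 + 2.40856e+11) / 2 ≈ 1.651e+11 m = 1.104 AU.
(b) e = (rₐ − rₚ) / (rₐ + rₚ) = (2.40856e+11 − 8.9401e+10) / (2.40856e+11 + 8.9401e+10) ≈ 0.4586.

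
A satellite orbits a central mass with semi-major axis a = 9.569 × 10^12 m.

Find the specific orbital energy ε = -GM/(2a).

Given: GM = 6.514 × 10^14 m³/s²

ε = −GM / (2a).
ε = −6.514e+14 / (2 · 9.569e+12) J/kg ≈ -34.04 J/kg = -34.04 J/kg.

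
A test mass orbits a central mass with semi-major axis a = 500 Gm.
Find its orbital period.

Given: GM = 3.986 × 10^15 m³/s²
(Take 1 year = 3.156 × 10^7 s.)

Convert to SI: a = 500 Gm = 5e+11 m.
Kepler's third law: T = 2π √(a³ / GM).
Substituting a = 5e+11 m and GM = 3.986e+15 m³/s²:
T = 2π √((5e+11)³ / 3.986e+15) s
T ≈ 3.519e+10 s = 1115 years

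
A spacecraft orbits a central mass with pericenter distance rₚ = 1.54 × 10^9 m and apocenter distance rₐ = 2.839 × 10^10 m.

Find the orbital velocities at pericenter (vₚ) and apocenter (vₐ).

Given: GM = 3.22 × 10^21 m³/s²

Use the vis-viva equation v² = GM(2/r − 1/a) with a = (rₚ + rₐ)/2 = (1.54e+09 + 2.839e+10)/2 = 1.4965e+10 m.
vₚ = √(GM · (2/rₚ − 1/a)) = √(3.22e+21 · (2/1.54e+09 − 1/1.4965e+10)) m/s ≈ 1.992e+06 m/s = 1992 km/s.
vₐ = √(GM · (2/rₐ − 1/a)) = √(3.22e+21 · (2/2.839e+10 − 1/1.4965e+10)) m/s ≈ 1.08e+05 m/s = 108 km/s.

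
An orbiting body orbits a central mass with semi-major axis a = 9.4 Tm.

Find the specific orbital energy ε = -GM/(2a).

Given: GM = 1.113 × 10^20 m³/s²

Convert to SI: a = 9.4 Tm = 9.4e+12 m.
ε = −GM / (2a).
ε = −1.113e+20 / (2 · 9.4e+12) J/kg ≈ -5.92e+06 J/kg = -5.92 MJ/kg.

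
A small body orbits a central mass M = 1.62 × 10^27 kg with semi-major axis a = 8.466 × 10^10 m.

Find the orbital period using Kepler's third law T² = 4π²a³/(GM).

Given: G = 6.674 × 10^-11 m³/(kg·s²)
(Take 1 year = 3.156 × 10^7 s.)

GM = G · M = 6.674e-11 · 1.62e+27 = 1.08119e+17 m³/s².
Kepler's third law: T = 2π √(a³ / GM).
Substituting a = 8.466e+10 m and GM = 1.08119e+17 m³/s²:
T = 2π √((8.466e+10)³ / 1.08119e+17) s
T ≈ 4.707e+08 s = 14.91 years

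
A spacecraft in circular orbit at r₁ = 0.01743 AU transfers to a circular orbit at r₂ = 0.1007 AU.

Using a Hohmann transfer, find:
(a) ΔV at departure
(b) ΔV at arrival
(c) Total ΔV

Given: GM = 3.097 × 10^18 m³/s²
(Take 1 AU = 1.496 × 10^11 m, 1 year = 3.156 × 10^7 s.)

Convert to SI: r₁ = 0.01743 AU = 2.60753e+09 m; r₂ = 0.1007 AU = 1.50647e+10 m.
Transfer semi-major axis: a_t = (r₁ + r₂)/2 = (2.60753e+09 + 1.50647e+10)/2 = 8.83612e+09 m.
Circular speeds: v₁ = √(GM/r₁) = 34463.2 m/s, v₂ = √(GM/r₂) = 14338 m/s.
Transfer speeds (vis-viva v² = GM(2/r − 1/a_t)): v₁ᵗ = 44999.3 m/s, v₂ᵗ = 7788.86 m/s.
(a) ΔV₁ = |v₁ᵗ − v₁| ≈ 1.054e+04 m/s = 2.223 AU/year.
(b) ΔV₂ = |v₂ − v₂ᵗ| ≈ 6549 m/s = 1.382 AU/year.
(c) ΔV_total = ΔV₁ + ΔV₂ ≈ 1.709e+04 m/s = 3.604 AU/year.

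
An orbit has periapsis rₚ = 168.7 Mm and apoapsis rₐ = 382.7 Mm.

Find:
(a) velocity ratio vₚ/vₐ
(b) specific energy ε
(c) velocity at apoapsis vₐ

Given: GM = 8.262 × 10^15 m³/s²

Convert to SI: rₚ = 168.7 Mm = 1.687e+08 m; rₐ = 382.7 Mm = 3.827e+08 m.
(a) Conservation of angular momentum (rₚvₚ = rₐvₐ) gives vₚ/vₐ = rₐ/rₚ = 3.827e+08/1.687e+08 ≈ 2.269
(b) With a = (rₚ + rₐ)/2 = 2.757e+08 m, ε = −GM/(2a) = −8.262e+15/(2 · 2.757e+08) J/kg ≈ -1.498e+07 J/kg
(c) With a = (rₚ + rₐ)/2 = 2.757e+08 m, vₐ = √(GM (2/rₐ − 1/a)) = √(8.262e+15 · (2/3.827e+08 − 1/2.757e+08)) m/s ≈ 3635 m/s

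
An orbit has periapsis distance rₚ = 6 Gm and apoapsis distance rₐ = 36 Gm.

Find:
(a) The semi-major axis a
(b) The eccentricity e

Convert to SI: rₚ = 6 Gm = 6e+09 m; rₐ = 36 Gm = 3.6e+10 m.
(a) a = (rₚ + rₐ) / 2 = (6e+09 + 3.6e+10) / 2 ≈ 2.1e+10 m = 21 Gm.
(b) e = (rₐ − rₚ) / (rₐ + rₚ) = (3.6e+10 − 6e+09) / (3.6e+10 + 6e+09) ≈ 0.7143.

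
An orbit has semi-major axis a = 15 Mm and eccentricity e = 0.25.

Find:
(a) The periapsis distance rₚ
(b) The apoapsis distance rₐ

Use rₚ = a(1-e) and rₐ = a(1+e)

Convert to SI: a = 15 Mm = 1.5e+07 m.
(a) rₚ = a(1 − e) = 1.5e+07 · (1 − 0.25) = 1.5e+07 · 0.75 ≈ 1.125e+07 m = 11.25 Mm.
(b) rₐ = a(1 + e) = 1.5e+07 · (1 + 0.25) = 1.5e+07 · 1.25 ≈ 1.875e+07 m = 18.75 Mm.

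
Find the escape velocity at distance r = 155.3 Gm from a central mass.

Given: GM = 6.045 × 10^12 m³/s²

Convert to SI: r = 155.3 Gm = 1.553e+11 m.
Escape velocity comes from setting total energy to zero: ½v² − GM/r = 0 ⇒ v_esc = √(2GM / r).
v_esc = √(2 · 6.045e+12 / 1.553e+11) m/s ≈ 8.823 m/s = 8.823 m/s.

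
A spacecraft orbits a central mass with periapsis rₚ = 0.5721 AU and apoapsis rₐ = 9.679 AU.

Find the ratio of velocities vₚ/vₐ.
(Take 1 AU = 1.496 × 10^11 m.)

Convert to SI: rₚ = 0.5721 AU = 8.55862e+10 m; rₐ = 9.679 AU = 1.44798e+12 m.
Conservation of angular momentum gives rₚvₚ = rₐvₐ, so vₚ/vₐ = rₐ/rₚ.
vₚ/vₐ = 1.44798e+12 / 8.55862e+10 ≈ 16.92.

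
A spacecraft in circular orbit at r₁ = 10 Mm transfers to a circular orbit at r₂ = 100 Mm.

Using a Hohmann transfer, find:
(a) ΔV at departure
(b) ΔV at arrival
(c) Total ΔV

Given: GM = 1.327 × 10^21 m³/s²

Convert to SI: r₁ = 10 Mm = 1e+07 m; r₂ = 100 Mm = 1e+08 m.
Transfer semi-major axis: a_t = (r₁ + r₂)/2 = (1e+07 + 1e+08)/2 = 5.5e+07 m.
Circular speeds: v₁ = √(GM/r₁) = 1.15195e+07 m/s, v₂ = √(GM/r₂) = 3.6428e+06 m/s.
Transfer speeds (vis-viva v² = GM(2/r − 1/a_t)): v₁ᵗ = 1.5533e+07 m/s, v₂ᵗ = 1.5533e+06 m/s.
(a) ΔV₁ = |v₁ᵗ − v₁| ≈ 4.013e+06 m/s = 4013 km/s.
(b) ΔV₂ = |v₂ − v₂ᵗ| ≈ 2.09e+06 m/s = 2090 km/s.
(c) ΔV_total = ΔV₁ + ΔV₂ ≈ 6.103e+06 m/s = 6103 km/s.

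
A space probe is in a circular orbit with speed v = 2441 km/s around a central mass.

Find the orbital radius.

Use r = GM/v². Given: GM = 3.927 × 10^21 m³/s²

Convert to SI: v = 2441 km/s = 2.441e+06 m/s.
For a circular orbit, v² = GM / r, so r = GM / v².
r = 3.927e+21 / (2.441e+06)² m ≈ 6.591e+08 m = 6.591 × 10^8 m.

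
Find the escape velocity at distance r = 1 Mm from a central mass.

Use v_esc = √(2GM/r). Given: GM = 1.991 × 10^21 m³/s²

Convert to SI: r = 1 Mm = 1e+06 m.
Escape velocity comes from setting total energy to zero: ½v² − GM/r = 0 ⇒ v_esc = √(2GM / r).
v_esc = √(2 · 1.991e+21 / 1e+06) m/s ≈ 6.31e+07 m/s = 6.31e+04 km/s.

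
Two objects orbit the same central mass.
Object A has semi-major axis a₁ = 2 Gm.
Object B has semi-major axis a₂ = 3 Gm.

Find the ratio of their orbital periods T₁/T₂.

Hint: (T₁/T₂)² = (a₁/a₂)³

Convert to SI: a₁ = 2 Gm = 2e+09 m; a₂ = 3 Gm = 3e+09 m.
From Kepler's third law, (T₁/T₂)² = (a₁/a₂)³, so T₁/T₂ = (a₁/a₂)^(3/2).
a₁/a₂ = 2e+09 / 3e+09 = 0.666667.
T₁/T₂ = (0.666667)^(3/2) ≈ 0.5443.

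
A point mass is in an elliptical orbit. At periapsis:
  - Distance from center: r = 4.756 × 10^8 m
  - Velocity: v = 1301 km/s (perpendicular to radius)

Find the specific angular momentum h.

Convert to SI: v = 1301 km/s = 1.301e+06 m/s.
With v perpendicular to r, h = r · v.
h = 4.756e+08 · 1.301e+06 m²/s ≈ 6.188e+14 m²/s.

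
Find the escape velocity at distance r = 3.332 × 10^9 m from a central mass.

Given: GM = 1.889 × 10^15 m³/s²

Escape velocity comes from setting total energy to zero: ½v² − GM/r = 0 ⇒ v_esc = √(2GM / r).
v_esc = √(2 · 1.889e+15 / 3.332e+09) m/s ≈ 1065 m/s = 1.065 km/s.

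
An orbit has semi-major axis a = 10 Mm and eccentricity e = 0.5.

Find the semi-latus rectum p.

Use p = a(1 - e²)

Convert to SI: a = 10 Mm = 1e+07 m.
p = a (1 − e²).
p = 1e+07 · (1 − (0.5)²) = 1e+07 · 0.75 ≈ 7.5e+06 m = 7.5 Mm.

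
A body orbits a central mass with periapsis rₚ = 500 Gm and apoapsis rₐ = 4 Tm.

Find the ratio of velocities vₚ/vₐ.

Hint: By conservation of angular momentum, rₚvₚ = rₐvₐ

Convert to SI: rₚ = 500 Gm = 5e+11 m; rₐ = 4 Tm = 4e+12 m.
Conservation of angular momentum gives rₚvₚ = rₐvₐ, so vₚ/vₐ = rₐ/rₚ.
vₚ/vₐ = 4e+12 / 5e+11 ≈ 8.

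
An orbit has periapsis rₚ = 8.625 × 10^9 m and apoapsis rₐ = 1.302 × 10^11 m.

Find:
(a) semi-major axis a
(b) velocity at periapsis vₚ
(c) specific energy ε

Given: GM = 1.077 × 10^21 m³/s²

(a) a = (rₚ + rₐ)/2 = (8.625e+09 + 1.302e+11)/2 ≈ 6.941e+10 m
(b) With a = (rₚ + rₐ)/2 = 6.94125e+10 m, vₚ = √(GM (2/rₚ − 1/a)) = √(1.077e+21 · (2/8.625e+09 − 1/6.94125e+10)) m/s ≈ 4.84e+05 m/s
(c) With a = (rₚ + rₐ)/2 = 6.94125e+10 m, ε = −GM/(2a) = −1.077e+21/(2 · 6.94125e+10) J/kg ≈ -7.758e+09 J/kg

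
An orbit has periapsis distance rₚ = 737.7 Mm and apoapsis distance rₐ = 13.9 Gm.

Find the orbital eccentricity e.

Convert to SI: rₚ = 737.7 Mm = 7.377e+08 m; rₐ = 13.9 Gm = 1.39e+10 m.
e = (rₐ − rₚ) / (rₐ + rₚ).
e = (1.39e+10 − 7.377e+08) / (1.39e+10 + 7.377e+08) = 1.31623e+10 / 1.46377e+10 ≈ 0.8992.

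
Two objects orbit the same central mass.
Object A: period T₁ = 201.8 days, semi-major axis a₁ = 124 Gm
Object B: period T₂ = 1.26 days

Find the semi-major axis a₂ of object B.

Convert to SI: T₁ = 201.8 days = 1.74355e+07 s; a₁ = 124 Gm = 1.24e+11 m; T₂ = 1.26 days = 108864 s.
Kepler's third law: (T₁/T₂)² = (a₁/a₂)³ ⇒ a₂ = a₁ · (T₂/T₁)^(2/3).
T₂/T₁ = 108864 / 1.74355e+07 = 0.00624381.
a₂ = 1.24e+11 · (0.00624381)^(2/3) m ≈ 4.205e+09 m = 4.205 Gm.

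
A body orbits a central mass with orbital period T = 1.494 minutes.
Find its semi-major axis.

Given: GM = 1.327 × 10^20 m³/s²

Convert to SI: T = 1.494 minutes = 89.64 s.
Invert Kepler's third law: a = (GM · T² / (4π²))^(1/3).
Substituting T = 89.64 s and GM = 1.327e+20 m³/s²:
a = (1.327e+20 · (89.64)² / (4π²))^(1/3) m
a ≈ 3e+07 m = 30 Mm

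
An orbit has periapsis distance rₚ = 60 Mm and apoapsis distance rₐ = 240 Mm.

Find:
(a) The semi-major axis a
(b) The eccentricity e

Convert to SI: rₚ = 60 Mm = 6e+07 m; rₐ = 240 Mm = 2.4e+08 m.
(a) a = (rₚ + rₐ) / 2 = (6e+07 + 2.4e+08) / 2 ≈ 1.5e+08 m = 150 Mm.
(b) e = (rₐ − rₚ) / (rₐ + rₚ) = (2.4e+08 − 6e+07) / (2.4e+08 + 6e+07) ≈ 0.6.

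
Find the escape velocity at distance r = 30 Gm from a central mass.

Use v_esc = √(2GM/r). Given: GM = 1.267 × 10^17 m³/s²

Convert to SI: r = 30 Gm = 3e+10 m.
Escape velocity comes from setting total energy to zero: ½v² − GM/r = 0 ⇒ v_esc = √(2GM / r).
v_esc = √(2 · 1.267e+17 / 3e+10) m/s ≈ 2906 m/s = 2.906 km/s.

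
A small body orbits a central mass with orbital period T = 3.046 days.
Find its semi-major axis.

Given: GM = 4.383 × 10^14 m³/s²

Convert to SI: T = 3.046 days = 263174 s.
Invert Kepler's third law: a = (GM · T² / (4π²))^(1/3).
Substituting T = 263174 s and GM = 4.383e+14 m³/s²:
a = (4.383e+14 · (263174)² / (4π²))^(1/3) m
a ≈ 9.161e+07 m = 9.161 × 10^7 m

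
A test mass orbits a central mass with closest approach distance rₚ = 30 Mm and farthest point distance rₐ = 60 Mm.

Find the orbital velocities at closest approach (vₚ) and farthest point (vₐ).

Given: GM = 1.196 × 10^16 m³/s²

Convert to SI: rₚ = 30 Mm = 3e+07 m; rₐ = 60 Mm = 6e+07 m.
Use the vis-viva equation v² = GM(2/r − 1/a) with a = (rₚ + rₐ)/2 = (3e+07 + 6e+07)/2 = 4.5e+07 m.
vₚ = √(GM · (2/rₚ − 1/a)) = √(1.196e+16 · (2/3e+07 − 1/4.5e+07)) m/s ≈ 2.306e+04 m/s = 23.06 km/s.
vₐ = √(GM · (2/rₐ − 1/a)) = √(1.196e+16 · (2/6e+07 − 1/4.5e+07)) m/s ≈ 1.153e+04 m/s = 11.53 km/s.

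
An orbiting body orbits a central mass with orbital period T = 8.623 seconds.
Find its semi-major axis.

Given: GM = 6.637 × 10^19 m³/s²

Invert Kepler's third law: a = (GM · T² / (4π²))^(1/3).
Substituting T = 8.623 s and GM = 6.637e+19 m³/s²:
a = (6.637e+19 · (8.623)² / (4π²))^(1/3) m
a ≈ 5e+06 m = 5 Mm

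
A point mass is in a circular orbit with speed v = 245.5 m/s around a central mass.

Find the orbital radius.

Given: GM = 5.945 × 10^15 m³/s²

For a circular orbit, v² = GM / r, so r = GM / v².
r = 5.945e+15 / (245.5)² m ≈ 9.864e+10 m = 98.64 Gm.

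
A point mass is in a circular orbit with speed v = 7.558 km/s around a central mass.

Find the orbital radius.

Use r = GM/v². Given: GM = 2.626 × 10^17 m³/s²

Convert to SI: v = 7.558 km/s = 7558 m/s.
For a circular orbit, v² = GM / r, so r = GM / v².
r = 2.626e+17 / (7558)² m ≈ 4.597e+09 m = 4.597 Gm.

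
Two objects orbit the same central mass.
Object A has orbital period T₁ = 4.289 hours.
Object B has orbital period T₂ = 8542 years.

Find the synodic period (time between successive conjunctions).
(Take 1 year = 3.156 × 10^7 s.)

Convert to SI: T₁ = 4.289 hours = 15440.4 s; T₂ = 8542 years = 2.69586e+11 s.
T_syn = |T₁ · T₂ / (T₁ − T₂)|.
T_syn = |15440.4 · 2.69586e+11 / (15440.4 − 2.69586e+11)| s ≈ 1.544e+04 s = 4.289 hours.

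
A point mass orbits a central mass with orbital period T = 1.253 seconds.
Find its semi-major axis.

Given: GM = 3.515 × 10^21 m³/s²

Invert Kepler's third law: a = (GM · T² / (4π²))^(1/3).
Substituting T = 1.253 s and GM = 3.515e+21 m³/s²:
a = (3.515e+21 · (1.253)² / (4π²))^(1/3) m
a ≈ 5.19e+06 m = 5.19 Mm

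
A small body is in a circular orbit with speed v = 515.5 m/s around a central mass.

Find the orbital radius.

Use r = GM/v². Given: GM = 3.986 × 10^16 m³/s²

For a circular orbit, v² = GM / r, so r = GM / v².
r = 3.986e+16 / (515.5)² m ≈ 1.5e+11 m = 150 Gm.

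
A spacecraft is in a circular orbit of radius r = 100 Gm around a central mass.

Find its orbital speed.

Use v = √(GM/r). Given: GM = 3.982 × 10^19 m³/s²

Convert to SI: r = 100 Gm = 1e+11 m.
For a circular orbit, gravity supplies the centripetal force, so v = √(GM / r).
v = √(3.982e+19 / 1e+11) m/s ≈ 1.995e+04 m/s = 19.95 km/s.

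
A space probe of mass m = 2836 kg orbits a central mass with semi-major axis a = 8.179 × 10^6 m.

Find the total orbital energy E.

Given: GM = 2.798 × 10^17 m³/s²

E = −GMm / (2a).
E = −2.798e+17 · 2836 / (2 · 8.179e+06) J ≈ -4.851e+13 J = -48.51 TJ.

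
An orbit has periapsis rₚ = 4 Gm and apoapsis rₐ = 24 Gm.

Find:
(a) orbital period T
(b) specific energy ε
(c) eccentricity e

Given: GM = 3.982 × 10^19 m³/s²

Convert to SI: rₚ = 4 Gm = 4e+09 m; rₐ = 24 Gm = 2.4e+10 m.
(a) With a = (rₚ + rₐ)/2 = 1.4e+10 m, T = 2π √(a³/GM) = 2π √((1.4e+10)³/3.982e+19) s ≈ 1.649e+06 s
(b) With a = (rₚ + rₐ)/2 = 1.4e+10 m, ε = −GM/(2a) = −3.982e+19/(2 · 1.4e+10) J/kg ≈ -1.422e+09 J/kg
(c) e = (rₐ − rₚ)/(rₐ + rₚ) = (2.4e+10 − 4e+09)/(2.4e+10 + 4e+09) ≈ 0.7143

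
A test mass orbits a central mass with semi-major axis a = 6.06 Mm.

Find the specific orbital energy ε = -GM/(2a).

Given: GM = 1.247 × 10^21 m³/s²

Convert to SI: a = 6.06 Mm = 6.06e+06 m.
ε = −GM / (2a).
ε = −1.247e+21 / (2 · 6.06e+06) J/kg ≈ -1.029e+14 J/kg = -1.029e+05 GJ/kg.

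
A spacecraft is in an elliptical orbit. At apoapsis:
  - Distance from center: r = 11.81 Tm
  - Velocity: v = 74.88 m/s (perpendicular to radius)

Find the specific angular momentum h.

Convert to SI: r = 11.81 Tm = 1.181e+13 m.
With v perpendicular to r, h = r · v.
h = 1.181e+13 · 74.88 m²/s ≈ 8.843e+14 m²/s.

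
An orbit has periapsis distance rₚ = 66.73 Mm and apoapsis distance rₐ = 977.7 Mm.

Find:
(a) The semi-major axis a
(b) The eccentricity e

Convert to SI: rₚ = 66.73 Mm = 6.673e+07 m; rₐ = 977.7 Mm = 9.777e+08 m.
(a) a = (rₚ + rₐ) / 2 = (6.673e+07 + 9.777e+08) / 2 ≈ 5.222e+08 m = 522.2 Mm.
(b) e = (rₐ − rₚ) / (rₐ + rₚ) = (9.777e+08 − 6.673e+07) / (9.777e+08 + 6.673e+07) ≈ 0.8722.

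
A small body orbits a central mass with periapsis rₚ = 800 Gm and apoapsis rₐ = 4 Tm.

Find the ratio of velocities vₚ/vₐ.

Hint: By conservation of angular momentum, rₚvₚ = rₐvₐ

Convert to SI: rₚ = 800 Gm = 8e+11 m; rₐ = 4 Tm = 4e+12 m.
Conservation of angular momentum gives rₚvₚ = rₐvₐ, so vₚ/vₐ = rₐ/rₚ.
vₚ/vₐ = 4e+12 / 8e+11 ≈ 5.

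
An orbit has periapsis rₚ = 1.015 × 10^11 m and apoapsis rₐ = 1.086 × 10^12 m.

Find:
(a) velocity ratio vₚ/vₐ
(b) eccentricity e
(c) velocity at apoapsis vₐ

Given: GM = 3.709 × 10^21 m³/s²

(a) Conservation of angular momentum (rₚvₚ = rₐvₐ) gives vₚ/vₐ = rₐ/rₚ = 1.086e+12/1.015e+11 ≈ 10.7
(b) e = (rₐ − rₚ)/(rₐ + rₚ) = (1.086e+12 − 1.015e+11)/(1.086e+12 + 1.015e+11) ≈ 0.8291
(c) With a = (rₚ + rₐ)/2 = 5.9375e+11 m, vₐ = √(GM (2/rₐ − 1/a)) = √(3.709e+21 · (2/1.086e+12 − 1/5.9375e+11)) m/s ≈ 2.416e+04 m/s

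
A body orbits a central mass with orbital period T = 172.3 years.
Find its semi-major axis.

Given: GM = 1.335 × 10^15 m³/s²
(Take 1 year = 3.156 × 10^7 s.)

Convert to SI: T = 172.3 years = 5.43779e+09 s.
Invert Kepler's third law: a = (GM · T² / (4π²))^(1/3).
Substituting T = 5.43779e+09 s and GM = 1.335e+15 m³/s²:
a = (1.335e+15 · (5.43779e+09)² / (4π²))^(1/3) m
a ≈ 1e+11 m = 100 Gm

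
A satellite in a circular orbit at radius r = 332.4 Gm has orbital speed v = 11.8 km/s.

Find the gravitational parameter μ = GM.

Convert to SI: r = 332.4 Gm = 3.324e+11 m; v = 11.8 km/s = 11800 m/s.
For a circular orbit v² = GM/r, so GM = v² · r.
GM = (11800)² · 3.324e+11 m³/s² ≈ 4.628e+19 m³/s² = 4.628 × 10^19 m³/s².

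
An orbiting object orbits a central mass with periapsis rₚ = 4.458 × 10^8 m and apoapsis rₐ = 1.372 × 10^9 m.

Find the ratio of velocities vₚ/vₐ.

Conservation of angular momentum gives rₚvₚ = rₐvₐ, so vₚ/vₐ = rₐ/rₚ.
vₚ/vₐ = 1.372e+09 / 4.458e+08 ≈ 3.078.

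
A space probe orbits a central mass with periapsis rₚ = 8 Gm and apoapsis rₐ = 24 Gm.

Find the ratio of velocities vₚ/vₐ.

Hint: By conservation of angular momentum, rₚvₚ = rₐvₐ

Convert to SI: rₚ = 8 Gm = 8e+09 m; rₐ = 24 Gm = 2.4e+10 m.
Conservation of angular momentum gives rₚvₚ = rₐvₐ, so vₚ/vₐ = rₐ/rₚ.
vₚ/vₐ = 2.4e+10 / 8e+09 ≈ 3.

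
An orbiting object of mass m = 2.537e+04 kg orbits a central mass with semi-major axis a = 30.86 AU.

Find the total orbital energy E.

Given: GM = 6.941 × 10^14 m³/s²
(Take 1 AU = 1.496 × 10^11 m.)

Convert to SI: a = 30.86 AU = 4.61666e+12 m.
E = −GMm / (2a).
E = −6.941e+14 · 2.537e+04 / (2 · 4.61666e+12) J ≈ -1.907e+06 J = -1.907 MJ.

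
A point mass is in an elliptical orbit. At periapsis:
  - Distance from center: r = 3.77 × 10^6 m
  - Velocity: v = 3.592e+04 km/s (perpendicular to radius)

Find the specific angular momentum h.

Convert to SI: v = 3.592e+04 km/s = 3.592e+07 m/s.
With v perpendicular to r, h = r · v.
h = 3.77e+06 · 3.592e+07 m²/s ≈ 1.354e+14 m²/s.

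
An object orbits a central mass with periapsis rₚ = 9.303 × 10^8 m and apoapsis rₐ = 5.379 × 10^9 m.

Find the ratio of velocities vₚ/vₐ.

Conservation of angular momentum gives rₚvₚ = rₐvₐ, so vₚ/vₐ = rₐ/rₚ.
vₚ/vₐ = 5.379e+09 / 9.303e+08 ≈ 5.782.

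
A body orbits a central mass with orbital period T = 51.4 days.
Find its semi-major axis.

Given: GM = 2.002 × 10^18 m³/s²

Convert to SI: T = 51.4 days = 4.44096e+06 s.
Invert Kepler's third law: a = (GM · T² / (4π²))^(1/3).
Substituting T = 4.44096e+06 s and GM = 2.002e+18 m³/s²:
a = (2.002e+18 · (4.44096e+06)² / (4π²))^(1/3) m
a ≈ 1e+10 m = 10 Gm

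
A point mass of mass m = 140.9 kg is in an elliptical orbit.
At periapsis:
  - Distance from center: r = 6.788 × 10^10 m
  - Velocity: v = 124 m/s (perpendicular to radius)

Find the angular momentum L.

Since v is perpendicular to r, L = m · v · r.
L = 140.9 · 124 · 6.788e+10 kg·m²/s ≈ 1.186e+15 kg·m²/s.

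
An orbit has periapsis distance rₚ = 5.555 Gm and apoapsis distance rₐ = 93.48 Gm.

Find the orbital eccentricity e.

Convert to SI: rₚ = 5.555 Gm = 5.555e+09 m; rₐ = 93.48 Gm = 9.348e+10 m.
e = (rₐ − rₚ) / (rₐ + rₚ).
e = (9.348e+10 − 5.555e+09) / (9.348e+10 + 5.555e+09) = 8.7925e+10 / 9.9035e+10 ≈ 0.8878.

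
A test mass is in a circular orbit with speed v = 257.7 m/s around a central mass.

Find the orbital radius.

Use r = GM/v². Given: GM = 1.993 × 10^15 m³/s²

For a circular orbit, v² = GM / r, so r = GM / v².
r = 1.993e+15 / (257.7)² m ≈ 3.001e+10 m = 30.01 Gm.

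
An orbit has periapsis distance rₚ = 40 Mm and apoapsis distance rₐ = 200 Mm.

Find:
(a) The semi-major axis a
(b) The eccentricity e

Convert to SI: rₚ = 40 Mm = 4e+07 m; rₐ = 200 Mm = 2e+08 m.
(a) a = (rₚ + rₐ) / 2 = (4e+07 + 2e+08) / 2 ≈ 1.2e+08 m = 120 Mm.
(b) e = (rₐ − rₚ) / (rₐ + rₚ) = (2e+08 − 4e+07) / (2e+08 + 4e+07) ≈ 0.6667.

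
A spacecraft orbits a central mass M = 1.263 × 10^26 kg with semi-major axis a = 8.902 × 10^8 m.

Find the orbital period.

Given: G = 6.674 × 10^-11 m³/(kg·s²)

GM = G · M = 6.674e-11 · 1.263e+26 = 8.42926e+15 m³/s².
Kepler's third law: T = 2π √(a³ / GM).
Substituting a = 8.902e+08 m and GM = 8.42926e+15 m³/s²:
T = 2π √((8.902e+08)³ / 8.42926e+15) s
T ≈ 1.818e+06 s = 21.04 days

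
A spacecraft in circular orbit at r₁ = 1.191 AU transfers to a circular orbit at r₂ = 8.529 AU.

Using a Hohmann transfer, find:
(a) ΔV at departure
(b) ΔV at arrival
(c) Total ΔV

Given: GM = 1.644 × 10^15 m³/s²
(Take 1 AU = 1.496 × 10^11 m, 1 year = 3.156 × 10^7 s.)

Convert to SI: r₁ = 1.191 AU = 1.78174e+11 m; r₂ = 8.529 AU = 1.27594e+12 m.
Transfer semi-major axis: a_t = (r₁ + r₂)/2 = (1.78174e+11 + 1.27594e+12)/2 = 7.27056e+11 m.
Circular speeds: v₁ = √(GM/r₁) = 96.057 m/s, v₂ = √(GM/r₂) = 35.8952 m/s.
Transfer speeds (vis-viva v² = GM(2/r − 1/a_t)): v₁ᵗ = 127.251 m/s, v₂ᵗ = 17.7694 m/s.
(a) ΔV₁ = |v₁ᵗ − v₁| ≈ 31.19 m/s = 0.006581 AU/year.
(b) ΔV₂ = |v₂ − v₂ᵗ| ≈ 18.13 m/s = 0.003824 AU/year.
(c) ΔV_total = ΔV₁ + ΔV₂ ≈ 49.32 m/s = 0.0104 AU/year.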